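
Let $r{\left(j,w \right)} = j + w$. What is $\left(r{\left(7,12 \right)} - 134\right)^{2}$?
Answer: $13225$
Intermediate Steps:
$\left(r{\left(7,12 \right)} - 134\right)^{2} = \left(\left(7 + 12\right) - 134\right)^{2} = \left(19 - 134\right)^{2} = \left(-115\right)^{2} = 13225$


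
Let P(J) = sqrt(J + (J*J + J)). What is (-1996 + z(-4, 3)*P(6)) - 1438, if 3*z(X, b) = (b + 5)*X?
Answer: -3434 - 128*sqrt(3)/3 ≈ -3507.9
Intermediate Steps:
P(J) = sqrt(J**2 + 2*J) (P(J) = sqrt(J + (J**2 + J)) = sqrt(J + (J + J**2)) = sqrt(J**2 + 2*J))
z(X, b) = X*(5 + b)/3 (z(X, b) = ((b + 5)*X)/3 = ((5 + b)*X)/3 = (X*(5 + b))/3 = X*(5 + b)/3)
(-1996 + z(-4, 3)*P(6)) - 1438 = (-1996 + ((1/3)*(-4)*(5 + 3))*sqrt(6*(2 + 6))) - 1438 = (-1996 + ((1/3)*(-4)*8)*sqrt(6*8)) - 1438 = (-1996 - 128*sqrt(3)/3) - 1438 = -3434 - 128*sqrt(3)/3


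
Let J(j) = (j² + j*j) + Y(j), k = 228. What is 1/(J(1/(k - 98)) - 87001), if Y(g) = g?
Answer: -4225/367579192 ≈ -1.1494e-5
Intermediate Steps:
J(j) = j + 2*j² (J(j) = (j² + j*j) + j = (j² + j²) + j = 2*j² + j = j + 2*j²)
1/(J(1/(k - 98)) - 87001) = 1/((1 + 2/(228 - 98))/(228 - 98) - 87001) = 1/((1 + 2/130)/130 - 87001) = 1/((1 + 2*(1/130))/130 - 87001) = 1/((1 + 1/65)/130 - 87001) = 1/((1/130)*(66/65) - 87001) = 1/(33/4225 - 87001) = 1/(-367579192/4225) = -4225/367579192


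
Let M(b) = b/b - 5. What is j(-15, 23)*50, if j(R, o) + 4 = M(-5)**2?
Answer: 600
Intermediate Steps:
M(b) = -4 (M(b) = 1 - 5 = -4)
j(R, o) = 12 (j(R, o) = -4 + (-4)**2 = -4 + 16 = 12)
j(-15, 23)*50 = 12*50 = 600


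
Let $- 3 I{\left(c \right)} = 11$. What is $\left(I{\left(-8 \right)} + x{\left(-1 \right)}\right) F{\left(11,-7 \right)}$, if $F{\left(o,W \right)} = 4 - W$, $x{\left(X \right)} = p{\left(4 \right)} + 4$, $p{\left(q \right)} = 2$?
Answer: $\frac{77}{3} \approx 25.667$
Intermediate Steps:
$I{\left(c \right)} = - \frac{11}{3}$ ($I{\left(c \right)} = \left(- \frac{1}{3}\right) 11 = - \frac{11}{3}$)
$x{\left(X \right)} = 6$ ($x{\left(X \right)} = 2 + 4 = 6$)
$\left(I{\left(-8 \right)} + x{\left(-1 \right)}\right) F{\left(11,-7 \right)} = \left(- \frac{11}{3} + 6\right) \left(4 - -7\right) = \frac{7 \left(4 + 7\right)}{3} = \frac{7}{3} \cdot 11 = \frac{77}{3}$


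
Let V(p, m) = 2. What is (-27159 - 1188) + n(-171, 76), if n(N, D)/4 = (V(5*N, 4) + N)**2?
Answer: 85897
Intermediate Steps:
n(N, D) = 4*(2 + N)**2
(-27159 - 1188) + n(-171, 76) = (-27159 - 1188) + 4*(2 - 171)**2 = -28347 + 4*(-169)**2 = -28347 + 4*28561 = -28347 + 114244 = 85897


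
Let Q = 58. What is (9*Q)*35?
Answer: 18270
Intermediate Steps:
(9*Q)*35 = (9*58)*35 = 522*35 = 18270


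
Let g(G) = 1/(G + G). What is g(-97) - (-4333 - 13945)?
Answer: 3545931/194 ≈ 18278.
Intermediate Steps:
g(G) = 1/(2*G)
g(-97) - (-4333 - 13945) = (1/2)/(-97) - (-4333 - 13945) = (1/2)*(-1/97) - 1*(-18278) = -1/194 + 18278 = 3545931/194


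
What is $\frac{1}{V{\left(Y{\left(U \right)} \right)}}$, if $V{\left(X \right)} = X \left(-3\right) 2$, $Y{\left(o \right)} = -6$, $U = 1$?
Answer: $\frac{1}{36} \approx 0.027778$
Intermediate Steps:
$V{\left(X \right)} = - 6 X$ ($V{\left(X \right)} = - 3 X 2 = - 6 X$)
$\frac{1}{V{\left(Y{\left(U \right)} \right)}} = \frac{1}{\left(-6\right) \left(-6\right)} = \frac{1}{36}$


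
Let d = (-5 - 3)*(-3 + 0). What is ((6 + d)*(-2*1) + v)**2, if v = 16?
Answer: 1936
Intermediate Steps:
d = 24 (d = -8*(-3) = 24)
((6 + d)*(-2*1) + v)**2 = ((6 + 24)*(-2*1) + 16)**2 = (30*(-2) + 16)**2 = (-60 + 16)**2 = (-44)**2 = 1936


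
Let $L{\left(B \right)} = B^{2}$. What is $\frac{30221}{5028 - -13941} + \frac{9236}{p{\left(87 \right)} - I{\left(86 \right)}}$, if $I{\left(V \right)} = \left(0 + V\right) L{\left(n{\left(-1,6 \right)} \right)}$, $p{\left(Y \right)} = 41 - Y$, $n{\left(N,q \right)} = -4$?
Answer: $- \frac{22037237}{4495653} \approx -4.9019$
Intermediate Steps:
$I{\left(V \right)} = 16 V$ ($I{\left(V \right)} = \left(0 + V\right) \left(-4\right)^{2} = V 16 = 16 V$)
$\frac{30221}{5028 - -13941} + \frac{9236}{p{\left(87 \right)} - I{\left(86 \right)}} = \frac{30221}{5028 - -13941} + \frac{9236}{\left(41 - 87\right) - 16 \cdot 86} = \frac{30221}{5028 + 13941} + \frac{9236}{\left(41 - 87\right) - 1376} = \frac{30221}{18969} + \frac{9236}{-46 - 1376} = 30221 \cdot \frac{1}{18969} + \frac{9236}{-1422} = \frac{30221}{18969} + 9236 \left(- \frac{1}{1422}\right) = \frac{30221}{18969} - \frac{4618}{711} = - \frac{22037237}{4495653}$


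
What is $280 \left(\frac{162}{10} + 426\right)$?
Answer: $123816$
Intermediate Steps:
$280 \left(\frac{162}{10} + 426\right) = 280 \left(162 \cdot \frac{1}{10} + 426\right) = 280 \left(\frac{81}{5} + 426\right) = 280 \cdot \frac{2211}{5} = 123816$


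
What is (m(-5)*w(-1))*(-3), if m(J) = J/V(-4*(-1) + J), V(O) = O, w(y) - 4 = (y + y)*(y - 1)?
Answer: -120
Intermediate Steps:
w(y) = 4 + 2*y*(-1 + y) (w(y) = 4 + (y + y)*(y - 1) = 4 + (2*y)*(-1 + y) = 4 + 2*y*(-1 + y))
m(J) = J/(4 + J) (m(J) = J/(-4*(-1) + J) = J/(4 + J))
(m(-5)*w(-1))*(-3) = ((-5/(4 - 5))*(4 - 2*(-1) + 2*(-1)²))*(-3) = ((-5/(-1))*(4 + 2 + 2*1))*(-3) = ((-5*(-1))*(4 + 2 + 2))*(-3) = (5*8)*(-3) = 40*(-3) = -120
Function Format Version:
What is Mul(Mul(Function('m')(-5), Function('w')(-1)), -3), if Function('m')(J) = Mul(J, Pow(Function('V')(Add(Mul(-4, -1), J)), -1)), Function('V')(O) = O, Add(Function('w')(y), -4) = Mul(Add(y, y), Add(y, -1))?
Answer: -120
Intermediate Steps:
Function('w')(y) = Add(4, Mul(2, y, Add(-1, y))) (Function('w')(y) = Add(4, Mul(Add(y, y), Add(y, -1))) = Add(4, Mul(Mul(2, y), Add(-1, y))) = Add(4, Mul(2, y, Add(-1, y))))
Function('m')(J) = Mul(J, Pow(Add(4, J), -1)) (Function('m')(J) = Mul(J, Pow(Add(Mul(-4, -1), J), -1)) = Mul(J, Pow(Add(4, J), -1)))
Mul(Mul(Function('m')(-5), Function('w')(-1)), -3) = Mul(Mul(Mul(-5, Pow(Add(4, -5), -1)), Add(4, Mul(-2, -1), Mul(2, Pow(-1, 2)))), -3) = Mul(Mul(Mul(-5, Pow(-1, -1)), Add(4, 2, Mul(2, 1))), -3) = Mul(Mul(Mul(-5, -1), Add(4, 2, 2)), -3) = Mul(Mul(5, 8), -3) = Mul(40, -3) = -120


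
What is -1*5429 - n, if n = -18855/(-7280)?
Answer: -7908395/1456 ≈ -5431.6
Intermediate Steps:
n = 3771/1456 (n = -18855*(-1/7280) = 3771/1456 ≈ 2.5900)
-1*5429 - n = -1*5429 - 1*3771/1456 = -5429 - 3771/1456 = -7908395/1456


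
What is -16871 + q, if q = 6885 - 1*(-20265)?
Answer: 10279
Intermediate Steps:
q = 27150 (q = 6885 + 20265 = 27150)
-16871 + q = -16871 + 27150 = 10279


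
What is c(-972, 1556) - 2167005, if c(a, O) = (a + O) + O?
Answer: -2164865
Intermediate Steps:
c(a, O) = a + 2*O (c(a, O) = (O + a) + O = a + 2*O)
c(-972, 1556) - 2167005 = (-972 + 2*1556) - 2167005 = (-972 + 3112) - 2167005 = 2140 - 2167005 = -2164865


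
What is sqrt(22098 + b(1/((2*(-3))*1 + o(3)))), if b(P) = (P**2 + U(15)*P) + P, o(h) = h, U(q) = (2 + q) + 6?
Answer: sqrt(198811)/3 ≈ 148.63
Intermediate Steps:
U(q) = 8 + q
b(P) = P**2 + 24*P (b(P) = (P**2 + (8 + 15)*P) + P = (P**2 + 23*P) + P = P**2 + 24*P)
sqrt(22098 + b(1/((2*(-3))*1 + o(3)))) = sqrt(22098 + (24 + 1/((2*(-3))*1 + 3))/((2*(-3))*1 + 3)) = sqrt(22098 + (24 + 1/(-6*1 + 3))/(-6*1 + 3)) = sqrt(22098 + (24 + 1/(-6 + 3))/(-6 + 3)) = sqrt(22098 + (24 + 1/(-3))/(-3)) = sqrt(22098 - (24 - 1/3)/3) = sqrt(22098 - 1/3*71/3) = sqrt(22098 - 71/9) = sqrt(198811/9) = sqrt(198811)/3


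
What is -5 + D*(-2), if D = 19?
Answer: -43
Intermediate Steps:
-5 + D*(-2) = -5 + 19*(-2) = -5 - 38 = -43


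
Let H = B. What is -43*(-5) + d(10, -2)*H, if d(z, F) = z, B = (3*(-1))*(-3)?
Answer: 305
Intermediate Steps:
B = 9 (B = -3*(-3) = 9)
H = 9
-43*(-5) + d(10, -2)*H = -43*(-5) + 10*9 = 215 + 90 = 305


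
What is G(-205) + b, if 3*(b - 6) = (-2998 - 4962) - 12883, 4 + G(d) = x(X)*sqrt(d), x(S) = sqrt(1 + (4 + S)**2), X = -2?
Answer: -20837/3 + 5*I*sqrt(41) ≈ -6945.7 + 32.016*I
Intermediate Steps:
G(d) = -4 + sqrt(5)*sqrt(d) (G(d) = -4 + sqrt(1 + (4 - 2)**2)*sqrt(d) = -4 + sqrt(1 + 2**2)*sqrt(d) = -4 + sqrt(1 + 4)*sqrt(d) = -4 + sqrt(5)*sqrt(d))
b = -20825/3 (b = 6 + ((-2998 - 4962) - 12883)/3 = 6 + (-7960 - 12883)/3 = 6 + (1/3)*(-20843) = 6 - 20843/3 = -20825/3 ≈ -6941.7)
G(-205) + b = (-4 + sqrt(5)*sqrt(-205)) - 20825/3 = (-4 + sqrt(5)*(I*sqrt(205))) - 20825/3 = (-4 + 5*I*sqrt(41)) - 20825/3 = -20837/3 + 5*I*sqrt(41)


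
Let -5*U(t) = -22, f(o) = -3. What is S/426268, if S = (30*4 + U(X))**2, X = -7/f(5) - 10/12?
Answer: 96721/2664175 ≈ 0.036304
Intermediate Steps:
X = 3/2 (X = -7/(-3) - 10/12 = -7*(-1/3) - 10*1/12 = 7/3 - 5/6 = 3/2 ≈ 1.5000)
U(t) = 22/5 (U(t) = -1/5*(-22) = 22/5)
S = 386884/25 (S = (30*4 + 22/5)**2 = (120 + 22/5)**2 = (622/5)**2 = 386884/25 ≈ 15475.)
S/426268 = (386884/25)/426268 = (386884/25)*(1/426268) = 96721/2664175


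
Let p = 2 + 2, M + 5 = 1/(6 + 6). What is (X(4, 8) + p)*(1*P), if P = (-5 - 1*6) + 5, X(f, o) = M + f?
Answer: -37/2 ≈ -18.500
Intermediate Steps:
M = -59/12 (M = -5 + 1/(6 + 6) = -5 + 1/12 = -59/12 ≈ -4.9167)
X(f, o) = -59/12 + f
P = -6 (P = (-5 - 6) + 5 = -11 + 5 = -6)
p = 4
(X(4, 8) + p)*(1*P) = ((-59/12 + 4) + 4)*(1*(-6)) = (-11/12 + 4)*(-6) = (37/12)*(-6) = -37/2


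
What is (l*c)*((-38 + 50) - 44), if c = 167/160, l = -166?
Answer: 27722/5 ≈ 5544.4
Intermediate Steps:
c = 167/160 (c = 167*(1/160) = 167/160 ≈ 1.0438)
(l*c)*((-38 + 50) - 44) = (-166*167/160)*((-38 + 50) - 44) = -13861*(12 - 44)/80 = -13861/80*(-32) = 27722/5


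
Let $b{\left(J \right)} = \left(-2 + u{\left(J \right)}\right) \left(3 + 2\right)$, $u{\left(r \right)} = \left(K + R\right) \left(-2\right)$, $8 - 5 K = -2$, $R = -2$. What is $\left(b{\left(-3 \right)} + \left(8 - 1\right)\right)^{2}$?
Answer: $9$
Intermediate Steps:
$K = 2$ ($K = \frac{8}{5} - - \frac{2}{5} = \frac{8}{5} + \frac{2}{5} = 2$)
$u{\left(r \right)} = 0$ ($u{\left(r \right)} = \left(2 - 2\right) \left(-2\right) = 0 \left(-2\right) = 0$)
$b{\left(J \right)} = -10$ ($b{\left(J \right)} = \left(-2 + 0\right) \left(3 + 2\right) = \left(-2\right) 5 = -10$)
$\left(b{\left(-3 \right)} + \left(8 - 1\right)\right)^{2} = \left(-10 + \left(8 - 1\right)\right)^{2} = \left(-10 + 7\right)^{2} = \left(-3\right)^{2} = 9$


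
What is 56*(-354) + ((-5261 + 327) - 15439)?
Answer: -40197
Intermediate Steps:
56*(-354) + ((-5261 + 327) - 15439) = -19824 + (-4934 - 15439) = -19824 - 20373 = -40197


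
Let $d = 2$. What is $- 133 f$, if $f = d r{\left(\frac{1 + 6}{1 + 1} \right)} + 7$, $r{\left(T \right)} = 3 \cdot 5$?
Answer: $-4921$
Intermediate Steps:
$r{\left(T \right)} = 15$
$f = 37$ ($f = 2 \cdot 15 + 7 = 30 + 7 = 37$)
$- 133 f = \left(-133\right) 37 = -4921$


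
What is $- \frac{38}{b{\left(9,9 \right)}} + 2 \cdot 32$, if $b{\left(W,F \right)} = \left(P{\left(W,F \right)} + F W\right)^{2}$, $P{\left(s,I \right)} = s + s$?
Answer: $\frac{627226}{9801} \approx 63.996$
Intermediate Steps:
$P{\left(s,I \right)} = 2 s$
$b{\left(W,F \right)} = \left(2 W + F W\right)^{2}$
$- \frac{38}{b{\left(9,9 \right)}} + 2 \cdot 32 = - \frac{38}{9^{2} \left(2 + 9\right)^{2}} + 2 \cdot 32 = - \frac{38}{81 \cdot 11^{2}} + 64 = - \frac{38}{81 \cdot 121} + 64 = - \frac{38}{9801} + 64 = \frac{627226}{9801}$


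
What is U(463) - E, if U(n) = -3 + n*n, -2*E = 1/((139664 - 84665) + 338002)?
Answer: 168492104733/786002 ≈ 2.1437e+5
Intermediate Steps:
E = -1/786002 (E = -1/(2*((139664 - 84665) + 338002)) = -1/(2*(54999 + 338002)) = -½/393001 = -½*1/393001 = -1/786002 ≈ -1.2723e-6)
U(n) = -3 + n²
U(463) - E = (-3 + 463²) - 1*(-1/786002) = (-3 + 214369) + 1/786002 = 214366 + 1/786002 = 168492104733/786002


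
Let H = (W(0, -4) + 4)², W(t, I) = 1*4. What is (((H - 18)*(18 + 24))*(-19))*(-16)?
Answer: 587328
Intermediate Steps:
W(t, I) = 4
H = 64 (H = (4 + 4)² = 8² = 64)
(((H - 18)*(18 + 24))*(-19))*(-16) = (((64 - 18)*(18 + 24))*(-19))*(-16) = ((46*42)*(-19))*(-16) = (1932*(-19))*(-16) = -36708*(-16) = 587328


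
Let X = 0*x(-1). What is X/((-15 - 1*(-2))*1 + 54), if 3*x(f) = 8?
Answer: 0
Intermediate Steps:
x(f) = 8/3 (x(f) = (⅓)*8 = 8/3)
X = 0 (X = 0*(8/3) = 0)
X/((-15 - 1*(-2))*1 + 54) = 0/((-15 - 1*(-2))*1 + 54) = 0/((-15 + 2)*1 + 54) = 0/(-13*1 + 54) = 0/(-13 + 54) = 0/41 = (1/41)*0 = 0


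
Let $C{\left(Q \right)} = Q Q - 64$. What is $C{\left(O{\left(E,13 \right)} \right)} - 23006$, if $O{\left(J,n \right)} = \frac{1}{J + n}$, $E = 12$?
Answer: $- \frac{14418749}{625} \approx -23070.0$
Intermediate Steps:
$C{\left(Q \right)} = -64 + Q^{2}$ ($C{\left(Q \right)} = Q^{2} - 64 = -64 + Q^{2}$)
$C{\left(O{\left(E,13 \right)} \right)} - 23006 = \left(-64 + \left(\frac{1}{12 + 13}\right)^{2}\right) - 23006 = \left(-64 + \left(\frac{1}{25}\right)^{2}\right) - 23006 = \left(-64 + \frac{1}{625}\right) - 23006 = - \frac{39999}{625} - 23006 = - \frac{14418749}{625}$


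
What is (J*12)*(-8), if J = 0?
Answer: 0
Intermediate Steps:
(J*12)*(-8) = (0*12)*(-8) = 0*(-8) = 0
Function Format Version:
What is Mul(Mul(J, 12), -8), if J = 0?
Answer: 0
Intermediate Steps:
Mul(Mul(J, 12), -8) = Mul(Mul(0, 12), -8) = Mul(0, -8) = 0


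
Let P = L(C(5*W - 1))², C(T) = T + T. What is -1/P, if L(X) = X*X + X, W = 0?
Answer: -¼ ≈ -0.25000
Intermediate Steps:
C(T) = 2*T
L(X) = X + X² (L(X) = X² + X = X + X²)
P = 4 (P = ((2*(5*0 - 1))*(1 + 2*(5*0 - 1)))² = ((2*(0 - 1))*(1 + 2*(0 - 1)))² = ((2*(-1))*(1 + 2*(-1)))² = (-2*(1 - 2))² = (-2*(-1))² = 2² = 4)
-1/P = -1/4 = -1*¼ = -¼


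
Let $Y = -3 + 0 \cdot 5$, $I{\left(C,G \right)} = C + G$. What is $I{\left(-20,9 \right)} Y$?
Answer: $33$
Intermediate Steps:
$Y = -3$ ($Y = -3 + 0 = -3$)
$I{\left(-20,9 \right)} Y = \left(-20 + 9\right) \left(-3\right) = \left(-11\right) \left(-3\right) = 33$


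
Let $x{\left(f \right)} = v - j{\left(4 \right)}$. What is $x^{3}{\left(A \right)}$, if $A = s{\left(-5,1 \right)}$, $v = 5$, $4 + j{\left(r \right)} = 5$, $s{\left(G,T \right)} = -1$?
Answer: $64$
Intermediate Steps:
$j{\left(r \right)} = 1$ ($j{\left(r \right)} = -4 + 5 = 1$)
$A = -1$
$x{\left(f \right)} = 4$ ($x{\left(f \right)} = 5 - 1 = 4$)
$x^{3}{\left(A \right)} = 4^{3} = 64$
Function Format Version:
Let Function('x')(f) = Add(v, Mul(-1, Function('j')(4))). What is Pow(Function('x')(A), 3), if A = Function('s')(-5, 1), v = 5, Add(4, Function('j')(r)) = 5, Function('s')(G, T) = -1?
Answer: 64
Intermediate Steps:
Function('j')(r) = 1 (Function('j')(r) = Add(-4, 5) = 1)
A = -1
Function('x')(f) = 4 (Function('x')(f) = Add(5, Mul(-1, 1)) = Add(5, -1) = 4)
Pow(Function('x')(A), 3) = Pow(4, 3) = 64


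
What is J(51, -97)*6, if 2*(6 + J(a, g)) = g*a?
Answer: -14877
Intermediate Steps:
J(a, g) = -6 + a*g/2 (J(a, g) = -6 + (g*a)/2 = -6 + (a*g)/2 = -6 + a*g/2)
J(51, -97)*6 = (-6 + (½)*51*(-97))*6 = (-6 - 4947/2)*6 = -4959/2*6 = -14877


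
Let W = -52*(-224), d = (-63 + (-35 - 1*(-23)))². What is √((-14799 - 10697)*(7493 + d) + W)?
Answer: 4*I*√20902805 ≈ 18288.0*I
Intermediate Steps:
d = 5625 (d = (-63 + (-35 + 23))² = (-63 - 12)² = (-75)² = 5625)
W = 11648
√((-14799 - 10697)*(7493 + d) + W) = √((-14799 - 10697)*(7493 + 5625) + 11648) = √(-25496*13118 + 11648) = √(-334456528 + 11648) = √(-334444880) = 4*I*√20902805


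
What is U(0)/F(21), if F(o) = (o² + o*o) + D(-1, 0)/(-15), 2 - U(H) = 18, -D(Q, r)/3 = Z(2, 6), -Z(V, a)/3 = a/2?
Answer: -80/4401 ≈ -0.018178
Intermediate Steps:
Z(V, a) = -3*a/2
D(Q, r) = 27 (D(Q, r) = -(-9)*6/2 = -3*(-9) = 27)
U(H) = -16 (U(H) = 2 - 1*18 = 2 - 18 = -16)
F(o) = -9/5 + 2*o² (F(o) = (o² + o*o) + 27/(-15) = (o² + o²) + 27*(-1/15) = 2*o² - 9/5 = -9/5 + 2*o²)
U(0)/F(21) = -16/(-9/5 + 2*21²) = -16/(-9/5 + 2*441) = -16/(-9/5 + 882) = -16/4401/5 = -16*5/4401 = -80/4401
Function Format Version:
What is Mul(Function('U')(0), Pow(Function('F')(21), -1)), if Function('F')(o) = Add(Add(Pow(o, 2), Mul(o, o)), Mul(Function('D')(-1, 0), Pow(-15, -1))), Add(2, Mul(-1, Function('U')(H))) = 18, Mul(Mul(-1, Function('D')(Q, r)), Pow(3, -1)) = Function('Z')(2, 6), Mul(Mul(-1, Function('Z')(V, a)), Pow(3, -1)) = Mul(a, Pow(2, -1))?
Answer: Rational(-80, 4401) ≈ -0.018178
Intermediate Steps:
Function('Z')(V, a) = Mul(Rational(-3, 2), a) (Function('Z')(V, a) = Mul(-3, Mul(a, Pow(2, -1))) = Mul(-3, Mul(a, Rational(1, 2))) = Mul(-3, Mul(Rational(1, 2), a)) = Mul(Rational(-3, 2), a))
Function('D')(Q, r) = 27 (Function('D')(Q, r) = Mul(-3, Mul(Rational(-3, 2), 6)) = Mul(-3, -9) = 27)
Function('U')(H) = -16 (Function('U')(H) = Add(2, Mul(-1, 18)) = Add(2, -18) = -16)
Function('F')(o) = Add(Rational(-9, 5), Mul(2, Pow(o, 2))) (Function('F')(o) = Add(Add(Pow(o, 2), Mul(o, o)), Mul(27, Pow(-15, -1))) = Add(Add(Pow(o, 2), Pow(o, 2)), Mul(27, Rational(-1, 15))) = Add(Mul(2, Pow(o, 2)), Rational(-9, 5)) = Add(Rational(-9, 5), Mul(2, Pow(o, 2))))
Mul(Function('U')(0), Pow(Function('F')(21), -1)) = Mul(-16, Pow(Add(Rational(-9, 5), Mul(2, Pow(21, 2))), -1)) = Mul(-16, Pow(Add(Rational(-9, 5), Mul(2, 441)), -1)) = Mul(-16, Pow(Add(Rational(-9, 5), 882), -1)) = Mul(-16, Pow(Rational(4401, 5), -1)) = Mul(-16, Rational(5, 4401)) = Rational(-80, 4401)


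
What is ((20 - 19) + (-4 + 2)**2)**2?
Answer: 25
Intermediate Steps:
((20 - 19) + (-4 + 2)**2)**2 = (1 + (-2)**2)**2 = (1 + 4)**2 = 5**2 = 25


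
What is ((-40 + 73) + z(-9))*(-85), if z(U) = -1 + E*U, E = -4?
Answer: -5780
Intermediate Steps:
z(U) = -1 - 4*U
((-40 + 73) + z(-9))*(-85) = ((-40 + 73) + (-1 - 4*(-9)))*(-85) = (33 + (-1 + 36))*(-85) = (33 + 35)*(-85) = 68*(-85) = -5780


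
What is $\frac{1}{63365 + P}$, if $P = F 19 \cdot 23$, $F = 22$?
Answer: $\frac{1}{72979} \approx 1.3703 \cdot 10^{-5}$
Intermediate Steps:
$P = 9614$ ($P = 22 \cdot 19 \cdot 23 = 418 \cdot 23 = 9614$)
$\frac{1}{63365 + P} = \frac{1}{63365 + 9614} = \frac{1}{72979}$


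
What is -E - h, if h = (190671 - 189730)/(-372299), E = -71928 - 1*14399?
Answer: 32139456714/372299 ≈ 86327.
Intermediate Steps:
E = -86327 (E = -71928 - 14399 = -86327)
h = -941/372299 (h = 941*(-1/372299) = -941/372299 ≈ -0.0025275)
-E - h = -1*(-86327) - 1*(-941/372299) = 86327 + 941/372299 = 32139456714/372299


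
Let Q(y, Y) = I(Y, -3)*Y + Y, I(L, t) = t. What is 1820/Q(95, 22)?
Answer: -455/11 ≈ -41.364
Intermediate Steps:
Q(y, Y) = -2*Y (Q(y, Y) = -3*Y + Y = -2*Y)
1820/Q(95, 22) = 1820/((-2*22)) = 1820/(-44) = 1820*(-1/44) = -455/11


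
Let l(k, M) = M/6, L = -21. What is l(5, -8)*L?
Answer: 28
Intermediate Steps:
l(k, M) = M/6 (l(k, M) = M*(⅙) = M/6)
l(5, -8)*L = ((⅙)*(-8))*(-21) = -4/3*(-21) = 28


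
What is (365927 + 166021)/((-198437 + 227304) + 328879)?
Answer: 265974/178873 ≈ 1.4869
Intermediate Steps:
(365927 + 166021)/((-198437 + 227304) + 328879) = 531948/(28867 + 328879) = 531948/357746 = 531948*(1/357746) = 265974/178873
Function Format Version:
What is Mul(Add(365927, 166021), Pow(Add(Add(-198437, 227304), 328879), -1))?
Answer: Rational(265974, 178873) ≈ 1.4869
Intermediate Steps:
Mul(Add(365927, 166021), Pow(Add(Add(-198437, 227304), 328879), -1)) = Mul(531948, Pow(Add(28867, 328879), -1)) = Mul(531948, Pow(357746, -1)) = Mul(531948, Rational(1, 357746)) = Rational(265974, 178873)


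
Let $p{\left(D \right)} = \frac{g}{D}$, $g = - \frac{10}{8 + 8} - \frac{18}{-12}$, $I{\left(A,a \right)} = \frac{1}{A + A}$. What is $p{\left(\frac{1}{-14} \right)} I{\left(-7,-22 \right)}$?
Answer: $\frac{7}{8} \approx 0.875$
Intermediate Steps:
$I{\left(A,a \right)} = \frac{1}{2 A}$
$g = \frac{7}{8}$ ($g = - \frac{10}{16} - - \frac{3}{2} = \left(-10\right) \frac{1}{16} + \frac{3}{2} = - \frac{5}{8} + \frac{3}{2} = \frac{7}{8} \approx 0.875$)
$p{\left(D \right)} = \frac{7}{8 D}$
$p{\left(\frac{1}{-14} \right)} I{\left(-7,-22 \right)} = \frac{7}{8 \frac{1}{-14}} \frac{1}{2 \left(-7\right)} = \frac{7}{8 \left(- \frac{1}{14}\right)} \frac{1}{2} \left(- \frac{1}{7}\right) = \frac{7}{8} \left(-14\right) \left(- \frac{1}{14}\right) = \left(- \frac{49}{4}\right) \left(- \frac{1}{14}\right) = \frac{7}{8}$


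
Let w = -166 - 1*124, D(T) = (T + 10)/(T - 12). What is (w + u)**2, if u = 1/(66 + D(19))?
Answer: 20272918689/241081 ≈ 84092.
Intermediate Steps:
D(T) = (10 + T)/(-12 + T)
w = -290 (w = -166 - 124 = -290)
u = 7/491 (u = 1/(66 + (10 + 19)/(-12 + 19)) = 1/(66 + 29/7) = 1/(491/7) = 7/491 ≈ 0.014257)
(w + u)**2 = (-290 + 7/491)**2 = (-142383/491)**2 = 20272918689/241081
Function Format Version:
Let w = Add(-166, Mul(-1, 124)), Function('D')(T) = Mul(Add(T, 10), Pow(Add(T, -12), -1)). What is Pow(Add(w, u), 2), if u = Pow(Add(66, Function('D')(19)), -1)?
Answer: Rational(20272918689, 241081) ≈ 84092.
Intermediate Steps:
Function('D')(T) = Mul(Pow(Add(-12, T), -1), Add(10, T)) (Function('D')(T) = Mul(Add(10, T), Pow(Add(-12, T), -1)) = Mul(Pow(Add(-12, T), -1), Add(10, T)))
w = -290 (w = Add(-166, -124) = -290)
u = Rational(7, 491) (u = Pow(Add(66, Mul(Pow(Add(-12, 19), -1), Add(10, 19))), -1) = Pow(Add(66, Mul(Pow(7, -1), 29)), -1) = Pow(Add(66, Mul(Rational(1, 7), 29)), -1) = Pow(Add(66, Rational(29, 7)), -1) = Pow(Rational(491, 7), -1) = Rational(7, 491) ≈ 0.014257)
Pow(Add(w, u), 2) = Pow(Add(-290, Rational(7, 491)), 2) = Pow(Rational(-142383, 491), 2) = Rational(20272918689, 241081)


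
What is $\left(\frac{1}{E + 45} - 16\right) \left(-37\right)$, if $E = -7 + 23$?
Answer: $\frac{36075}{61} \approx 591.39$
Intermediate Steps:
$E = 16$
$\left(\frac{1}{E + 45} - 16\right) \left(-37\right) = \left(\frac{1}{16 + 45} - 16\right) \left(-37\right) = \left(\frac{1}{61} - 16\right) \left(-37\right) = \left(- \frac{975}{61}\right) \left(-37\right) = \frac{36075}{61}$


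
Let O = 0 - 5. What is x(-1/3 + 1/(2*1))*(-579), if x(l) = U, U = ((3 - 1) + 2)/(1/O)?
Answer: 11580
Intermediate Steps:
O = -5
U = -20 (U = ((3 - 1) + 2)/(1/(-5)) = (2 + 2)/(-1/5) = 4*(-5) = -20)
x(l) = -20
x(-1/3 + 1/(2*1))*(-579) = -20*(-579) = 11580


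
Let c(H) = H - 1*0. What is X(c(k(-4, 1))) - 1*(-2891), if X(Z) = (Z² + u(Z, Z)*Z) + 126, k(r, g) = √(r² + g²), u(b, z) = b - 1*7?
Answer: 3051 - 7*√17 ≈ 3022.1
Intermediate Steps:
u(b, z) = -7 + b (u(b, z) = b - 7 = -7 + b)
k(r, g) = √(g² + r²)
c(H) = H (c(H) = H + 0 = H)
X(Z) = 126 + Z² + Z*(-7 + Z) (X(Z) = (Z² + (-7 + Z)*Z) + 126 = (Z² + Z*(-7 + Z)) + 126 = 126 + Z² + Z*(-7 + Z))
X(c(k(-4, 1))) - 1*(-2891) = (126 + (√(1² + (-4)²))² + √(1² + (-4)²)*(-7 + √(1² + (-4)²))) - 1*(-2891) = (126 + (√(1 + 16))² + √(1 + 16)*(-7 + √(1 + 16))) + 2891 = (126 + (√17)² + √17*(-7 + √17)) + 2891 = (126 + 17 + √17*(-7 + √17)) + 2891 = (143 + √17*(-7 + √17)) + 2891 = 3034 + √17*(-7 + √17)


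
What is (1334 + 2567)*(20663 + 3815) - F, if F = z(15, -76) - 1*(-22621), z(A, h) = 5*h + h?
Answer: 95466513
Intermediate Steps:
z(A, h) = 6*h
F = 22165 (F = 6*(-76) - 1*(-22621) = -456 + 22621 = 22165)
(1334 + 2567)*(20663 + 3815) - F = (1334 + 2567)*(20663 + 3815) - 1*22165 = 3901*24478 - 22165 = 95488678 - 22165 = 95466513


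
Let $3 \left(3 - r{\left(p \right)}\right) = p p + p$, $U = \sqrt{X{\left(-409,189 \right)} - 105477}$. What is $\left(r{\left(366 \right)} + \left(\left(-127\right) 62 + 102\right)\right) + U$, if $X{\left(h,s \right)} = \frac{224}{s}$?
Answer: $-52543 + \frac{i \sqrt{8543541}}{9} \approx -52543.0 + 324.77 i$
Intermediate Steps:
$U = \frac{i \sqrt{8543541}}{9}$ ($U = \sqrt{\frac{224}{189} - 105477} = \sqrt{224 \cdot \frac{1}{189} - 105477} = \sqrt{\frac{32}{27} - 105477} = \sqrt{- \frac{2847847}{27}} = \frac{i \sqrt{8543541}}{9} \approx 324.77 i$)
$r{\left(p \right)} = 3 - \frac{p}{3} - \frac{p^{2}}{3}$ ($r{\left(p \right)} = 3 - \frac{p p + p}{3} = 3 - \frac{p^{2} + p}{3} = 3 - \frac{p + p^{2}}{3} = 3 - \left(\frac{p}{3} + \frac{p^{2}}{3}\right) = 3 - \frac{p}{3} - \frac{p^{2}}{3}$)
$\left(r{\left(366 \right)} + \left(\left(-127\right) 62 + 102\right)\right) + U = \left(\left(3 - 122 - \frac{366^{2}}{3}\right) + \left(\left(-127\right) 62 + 102\right)\right) + \frac{i \sqrt{8543541}}{9} = \left(\left(3 - 122 - 44652\right) + \left(-7874 + 102\right)\right) + \frac{i \sqrt{8543541}}{9} = \left(\left(3 - 122 - 44652\right) - 7772\right) + \frac{i \sqrt{8543541}}{9} = \left(-44771 - 7772\right) + \frac{i \sqrt{8543541}}{9} = -52543 + \frac{i \sqrt{8543541}}{9}$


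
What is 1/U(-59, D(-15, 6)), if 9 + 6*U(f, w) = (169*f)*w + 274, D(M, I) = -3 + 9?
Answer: -6/59561 ≈ -0.00010074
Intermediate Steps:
D(M, I) = 6
U(f, w) = 265/6 + 169*f*w/6 (U(f, w) = -3/2 + ((169*f)*w + 274)/6 = -3/2 + (169*f*w + 274)/6 = -3/2 + (274 + 169*f*w)/6 = -3/2 + (137/3 + 169*f*w/6) = 265/6 + 169*f*w/6)
1/U(-59, D(-15, 6)) = 1/(265/6 + (169/6)*(-59)*6) = 1/(265/6 - 9971) = 1/(-59561/6) = -6/59561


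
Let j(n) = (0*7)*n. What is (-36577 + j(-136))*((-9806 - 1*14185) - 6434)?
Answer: 1112855225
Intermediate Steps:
j(n) = 0 (j(n) = 0*n = 0)
(-36577 + j(-136))*((-9806 - 1*14185) - 6434) = (-36577 + 0)*((-9806 - 1*14185) - 6434) = -36577*((-9806 - 14185) - 6434) = -36577*(-23991 - 6434) = -36577*(-30425) = 1112855225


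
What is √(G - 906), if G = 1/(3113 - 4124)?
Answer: I*√926042637/1011 ≈ 30.1*I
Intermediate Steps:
G = -1/1011 (G = 1/(-1011) = -1/1011 ≈ -0.00098912)
√(G - 906) = √(-1/1011 - 906) = √(-915967/1011) = I*√926042637/1011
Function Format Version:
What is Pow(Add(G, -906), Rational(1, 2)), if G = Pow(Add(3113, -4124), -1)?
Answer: Mul(Rational(1, 1011), I, Pow(926042637, Rational(1, 2))) ≈ Mul(30.100, I)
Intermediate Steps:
G = Rational(-1, 1011) (G = Pow(-1011, -1) = Rational(-1, 1011) ≈ -0.00098912)
Pow(Add(G, -906), Rational(1, 2)) = Pow(Add(Rational(-1, 1011), -906), Rational(1, 2)) = Pow(Rational(-915967, 1011), Rational(1, 2)) = Mul(Rational(1, 1011), I, Pow(926042637, Rational(1, 2)))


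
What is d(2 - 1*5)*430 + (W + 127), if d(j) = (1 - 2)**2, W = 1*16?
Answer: 573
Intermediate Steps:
W = 16
d(j) = 1 (d(j) = (-1)**2 = 1)
d(2 - 1*5)*430 + (W + 127) = 1*430 + (16 + 127) = 430 + 143 = 573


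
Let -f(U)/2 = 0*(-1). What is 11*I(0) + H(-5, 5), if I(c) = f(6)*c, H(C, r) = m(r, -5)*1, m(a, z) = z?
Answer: -5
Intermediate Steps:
f(U) = 0 (f(U) = -0*(-1) = -2*0 = 0)
H(C, r) = -5 (H(C, r) = -5*1 = -5)
I(c) = 0 (I(c) = 0*c = 0)
11*I(0) + H(-5, 5) = 11*0 - 5 = 0 - 5 = -5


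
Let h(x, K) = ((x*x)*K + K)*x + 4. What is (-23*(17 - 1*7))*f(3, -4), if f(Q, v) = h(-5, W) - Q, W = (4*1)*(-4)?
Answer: -478630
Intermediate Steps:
W = -16 (W = 4*(-4) = -16)
h(x, K) = 4 + x*(K + K*x²) (h(x, K) = (x²*K + K)*x + 4 = (K*x² + K)*x + 4 = (K + K*x²)*x + 4 = x*(K + K*x²) + 4 = 4 + x*(K + K*x²))
f(Q, v) = 2084 - Q (f(Q, v) = (4 - 16*(-5) - 16*(-5)³) - Q = (4 + 80 - 16*(-125)) - Q = (4 + 80 + 2000) - Q = 2084 - Q)
(-23*(17 - 1*7))*f(3, -4) = (-23*(17 - 1*7))*(2084 - 1*3) = (-23*(17 - 7))*(2084 - 3) = -23*10*2081 = -230*2081 = -478630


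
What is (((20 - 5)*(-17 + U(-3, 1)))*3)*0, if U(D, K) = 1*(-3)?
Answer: 0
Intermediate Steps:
U(D, K) = -3
(((20 - 5)*(-17 + U(-3, 1)))*3)*0 = (((20 - 5)*(-17 - 3))*3)*0 = ((15*(-20))*3)*0 = -300*3*0 = -900*0 = 0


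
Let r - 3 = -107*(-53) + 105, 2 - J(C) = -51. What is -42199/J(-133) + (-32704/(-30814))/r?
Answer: -536753390413/674137687 ≈ -796.21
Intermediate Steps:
J(C) = 53 (J(C) = 2 - 1*(-51) = 2 + 51 = 53)
r = 5779 (r = 3 + (-107*(-53) + 105) = 3 + (5671 + 105) = 3 + 5776 = 5779)
-42199/J(-133) + (-32704/(-30814))/r = -42199/53 - 32704/(-30814)/5779 = -42199*1/53 - 32704*(-1/30814)*(1/5779) = -42199/53 + (2336/2201)*(1/5779) = -42199/53 + 2336/12719579 = -536753390413/674137687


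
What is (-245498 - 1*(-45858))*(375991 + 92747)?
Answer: -93578854320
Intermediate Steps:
(-245498 - 1*(-45858))*(375991 + 92747) = (-245498 + 45858)*468738 = -199640*468738 = -93578854320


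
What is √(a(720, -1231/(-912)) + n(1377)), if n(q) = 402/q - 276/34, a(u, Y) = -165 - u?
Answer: I*√20900157/153 ≈ 29.88*I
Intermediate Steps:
n(q) = -138/17 + 402/q (n(q) = 402/q - 276*1/34 = 402/q - 138/17 = -138/17 + 402/q)
√(a(720, -1231/(-912)) + n(1377)) = √((-165 - 1*720) + (-138/17 + 402/1377)) = √((-165 - 720) + (-138/17 + 402*(1/1377))) = √(-885 + (-138/17 + 134/459)) = √(-885 - 3592/459) = √(-409807/459) = I*√20900157/153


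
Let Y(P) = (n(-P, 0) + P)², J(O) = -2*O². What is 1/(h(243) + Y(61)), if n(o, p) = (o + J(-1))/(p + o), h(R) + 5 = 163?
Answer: 3721/14906574 ≈ 0.00024962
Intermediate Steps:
h(R) = 158 (h(R) = -5 + 163 = 158)
n(o, p) = (-2 + o)/(o + p) (n(o, p) = (o - 2*(-1)²)/(p + o) = (o - 2*1)/(o + p) = (o - 2)/(o + p) = (-2 + o)/(o + p))
Y(P) = (P - (-2 - P)/P)² (Y(P) = ((-2 - P)/(-P + 0) + P)² = ((-2 - P)/((-P)) + P)² = ((-1/P)*(-2 - P) + P)² = (-(-2 - P)/P + P)² = (P - (-2 - P)/P)²)
1/(h(243) + Y(61)) = 1/(158 + (2 + 61 + 61²)²/61²) = 1/(158 + (2 + 61 + 3721)²/3721) = 1/(158 + (1/3721)*3784²) = 1/(158 + (1/3721)*14318656) = 1/(158 + 14318656/3721) = 1/(14906574/3721) = 3721/14906574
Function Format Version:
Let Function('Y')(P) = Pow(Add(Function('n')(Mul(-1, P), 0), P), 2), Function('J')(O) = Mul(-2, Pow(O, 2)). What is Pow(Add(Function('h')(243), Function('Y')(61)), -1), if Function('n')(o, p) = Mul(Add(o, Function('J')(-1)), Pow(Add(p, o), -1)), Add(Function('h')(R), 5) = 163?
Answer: Rational(3721, 14906574) ≈ 0.00024962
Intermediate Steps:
Function('h')(R) = 158 (Function('h')(R) = Add(-5, 163) = 158)
Function('n')(o, p) = Mul(Pow(Add(o, p), -1), Add(-2, o)) (Function('n')(o, p) = Mul(Add(o, Mul(-2, Pow(-1, 2))), Pow(Add(p, o), -1)) = Mul(Add(o, Mul(-2, 1)), Pow(Add(o, p), -1)) = Mul(Add(o, -2), Pow(Add(o, p), -1)) = Mul(Add(-2, o), Pow(Add(o, p), -1)) = Mul(Pow(Add(o, p), -1), Add(-2, o)))
Function('Y')(P) = Pow(Add(P, Mul(-1, Pow(P, -1), Add(-2, Mul(-1, P)))), 2) (Function('Y')(P) = Pow(Add(Mul(Pow(Add(Mul(-1, P), 0), -1), Add(-2, Mul(-1, P))), P), 2) = Pow(Add(Mul(Pow(Mul(-1, P), -1), Add(-2, Mul(-1, P))), P), 2) = Pow(Add(Mul(Mul(-1, Pow(P, -1)), Add(-2, Mul(-1, P))), P), 2) = Pow(Add(Mul(-1, Pow(P, -1), Add(-2, Mul(-1, P))), P), 2) = Pow(Add(P, Mul(-1, Pow(P, -1), Add(-2, Mul(-1, P)))), 2))
Pow(Add(Function('h')(243), Function('Y')(61)), -1) = Pow(Add(158, Mul(Pow(61, -2), Pow(Add(2, 61, Pow(61, 2)), 2))), -1) = Pow(Add(158, Mul(Rational(1, 3721), Pow(Add(2, 61, 3721), 2))), -1) = Pow(Add(158, Mul(Rational(1, 3721), Pow(3784, 2))), -1) = Pow(Add(158, Mul(Rational(1, 3721), 14318656)), -1) = Pow(Add(158, Rational(14318656, 3721)), -1) = Pow(Rational(14906574, 3721), -1) = Rational(3721, 14906574)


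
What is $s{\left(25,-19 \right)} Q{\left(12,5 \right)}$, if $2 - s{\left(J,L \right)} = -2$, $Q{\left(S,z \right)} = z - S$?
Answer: $-28$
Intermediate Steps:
$s{\left(J,L \right)} = 4$ ($s{\left(J,L \right)} = 2 - -2 = 2 + 2 = 4$)
$s{\left(25,-19 \right)} Q{\left(12,5 \right)} = 4 \left(5 - 12\right) = 4 \left(-7\right) = -28$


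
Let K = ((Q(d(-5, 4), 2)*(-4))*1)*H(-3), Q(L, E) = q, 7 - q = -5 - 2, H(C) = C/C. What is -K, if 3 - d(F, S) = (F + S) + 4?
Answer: 56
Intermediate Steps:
H(C) = 1
q = 14 (q = 7 - (-5 - 2) = 7 - 1*(-7) = 7 + 7 = 14)
d(F, S) = -1 - F - S (d(F, S) = 3 - ((F + S) + 4) = 3 - (4 + F + S) = 3 + (-4 - F - S) = -1 - F - S)
Q(L, E) = 14
K = -56 (K = ((14*(-4))*1)*1 = -56*1*1 = -56*1 = -56)
-K = -1*(-56) = 56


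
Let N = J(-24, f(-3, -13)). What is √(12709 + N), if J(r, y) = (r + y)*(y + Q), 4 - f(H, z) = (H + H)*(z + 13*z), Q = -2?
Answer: √1224789 ≈ 1106.7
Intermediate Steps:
f(H, z) = 4 - 28*H*z (f(H, z) = 4 - (H + H)*(z + 13*z) = 4 - 2*H*14*z = 4 - 28*H*z)
J(r, y) = (-2 + y)*(r + y) (J(r, y) = (r + y)*(y - 2) = (r + y)*(-2 + y) = (-2 + y)*(r + y))
N = 1212080 (N = (4 - 28*(-3)*(-13))² - 2*(-24) - 2*(4 - 28*(-3)*(-13)) - 24*(4 - 28*(-3)*(-13)) = (4 - 1092)² + 48 - 2*(4 - 1092) - 24*(4 - 1092) = (-1088)² + 48 - 2*(-1088) - 24*(-1088) = 1183744 + 48 + 2176 + 26112 = 1212080)
√(12709 + N) = √(12709 + 1212080) = √1224789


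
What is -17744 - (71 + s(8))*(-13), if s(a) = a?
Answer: -16717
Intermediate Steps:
-17744 - (71 + s(8))*(-13) = -17744 - (71 + 8)*(-13) = -17744 - 79*(-13) = -17744 - 1*(-1027) = -17744 + 1027 = -16717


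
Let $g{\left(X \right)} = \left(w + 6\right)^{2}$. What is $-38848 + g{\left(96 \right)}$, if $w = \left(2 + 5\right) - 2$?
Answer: $-38727$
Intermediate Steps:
$w = 5$ ($w = 7 - 2 = 5$)
$g{\left(X \right)} = 121$ ($g{\left(X \right)} = \left(5 + 6\right)^{2} = 11^{2} = 121$)
$-38848 + g{\left(96 \right)} = -38848 + 121 = -38727$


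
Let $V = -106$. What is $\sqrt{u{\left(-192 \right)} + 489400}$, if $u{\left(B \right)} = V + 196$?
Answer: $\sqrt{489490} \approx 699.64$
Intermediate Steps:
$u{\left(B \right)} = 90$ ($u{\left(B \right)} = -106 + 196 = 90$)
$\sqrt{u{\left(-192 \right)} + 489400} = \sqrt{90 + 489400} = \sqrt{489490}$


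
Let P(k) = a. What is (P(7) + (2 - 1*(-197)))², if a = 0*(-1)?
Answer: 39601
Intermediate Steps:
a = 0
P(k) = 0
(P(7) + (2 - 1*(-197)))² = (0 + (2 - 1*(-197)))² = (0 + (2 + 197))² = (0 + 199)² = 199² = 39601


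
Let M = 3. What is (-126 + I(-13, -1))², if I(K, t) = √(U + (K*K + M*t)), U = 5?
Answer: 16047 - 756*√19 ≈ 12752.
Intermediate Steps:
I(K, t) = √(5 + K² + 3*t) (I(K, t) = √(5 + (K*K + 3*t)) = √(5 + (K² + 3*t)) = √(5 + K² + 3*t))
(-126 + I(-13, -1))² = (-126 + √(5 + (-13)² + 3*(-1)))² = (-126 + √(5 + 169 - 3))² = (-126 + √171)² = (-126 + 3*√19)²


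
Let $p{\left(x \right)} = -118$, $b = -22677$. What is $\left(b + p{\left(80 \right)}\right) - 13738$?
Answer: $-36533$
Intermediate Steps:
$\left(b + p{\left(80 \right)}\right) - 13738 = \left(-22677 - 118\right) - 13738 = -22795 - 13738 = -36533$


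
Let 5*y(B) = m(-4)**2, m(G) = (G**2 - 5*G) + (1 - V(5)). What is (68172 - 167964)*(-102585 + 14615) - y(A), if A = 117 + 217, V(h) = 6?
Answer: 43893510239/5 ≈ 8.7787e+9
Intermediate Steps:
m(G) = -5 + G**2 - 5*G (m(G) = (G**2 - 5*G) + (1 - 1*6) = (G**2 - 5*G) + (1 - 6) = (G**2 - 5*G) - 5 = -5 + G**2 - 5*G)
A = 334
y(B) = 961/5 (y(B) = (-5 + (-4)**2 - 5*(-4))**2/5 = (-5 + 16 + 20)**2/5 = (1/5)*31**2 = (1/5)*961 = 961/5)
(68172 - 167964)*(-102585 + 14615) - y(A) = (68172 - 167964)*(-102585 + 14615) - 1*961/5 = -99792*(-87970) - 961/5 = 8778702240 - 961/5 = 43893510239/5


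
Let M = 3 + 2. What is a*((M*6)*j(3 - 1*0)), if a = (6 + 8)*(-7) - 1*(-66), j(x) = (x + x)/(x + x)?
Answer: -960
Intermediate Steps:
j(x) = 1 (j(x) = (2*x)/((2*x)) = (2*x)*(1/(2*x)) = 1)
M = 5
a = -32 (a = 14*(-7) + 66 = -98 + 66 = -32)
a*((M*6)*j(3 - 1*0)) = -32*5*6 = -960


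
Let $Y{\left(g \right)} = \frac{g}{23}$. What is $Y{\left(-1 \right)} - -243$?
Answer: $\frac{5588}{23} \approx 242.96$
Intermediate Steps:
$Y{\left(g \right)} = \frac{g}{23}$ ($Y{\left(g \right)} = g \frac{1}{23} = \frac{g}{23}$)
$Y{\left(-1 \right)} - -243 = \frac{1}{23} \left(-1\right) - -243 = - \frac{1}{23} + 243 = \frac{5588}{23}$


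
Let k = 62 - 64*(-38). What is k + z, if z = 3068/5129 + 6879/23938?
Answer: 306317061163/122778002 ≈ 2494.9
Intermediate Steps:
z = 108724175/122778002 (z = 3068*(1/5129) + 6879*(1/23938) = 3068/5129 + 6879/23938 = 108724175/122778002 ≈ 0.88553)
k = 2494 (k = 62 + 2432 = 2494)
k + z = 2494 + 108724175/122778002 = 306317061163/122778002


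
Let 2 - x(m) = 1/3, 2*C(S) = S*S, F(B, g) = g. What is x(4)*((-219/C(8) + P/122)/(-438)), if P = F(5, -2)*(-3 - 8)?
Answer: 65035/2564928 ≈ 0.025355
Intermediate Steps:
C(S) = S**2/2 (C(S) = (S*S)/2 = S**2/2)
P = 22 (P = -2*(-3 - 8) = -2*(-11) = 22)
x(m) = 5/3 (x(m) = 2 - 1/3 = 5/3)
x(4)*((-219/C(8) + P/122)/(-438)) = 5*((-219/((1/2)*8**2) + 22/122)/(-438))/3 = 5*((-219/((1/2)*64) + 22*(1/122))*(-1/438))/3 = 5*((-219/32 + 11/61)*(-1/438))/3 = 5*(-13007/1952*(-1/438))/3 = (5/3)*(13007/854976) = 65035/2564928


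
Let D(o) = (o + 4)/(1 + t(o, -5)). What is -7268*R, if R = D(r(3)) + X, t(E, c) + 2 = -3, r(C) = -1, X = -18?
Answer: 136275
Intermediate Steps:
t(E, c) = -5 (t(E, c) = -2 - 3 = -5)
D(o) = -1 - o/4 (D(o) = (o + 4)/(1 - 5) = (4 + o)/(-4) = (4 + o)*(-¼) = -1 - o/4)
R = -75/4 (R = (-1 - ¼*(-1)) - 18 = (-1 + ¼) - 18 = -¾ - 18 = -75/4 ≈ -18.750)
-7268*R = -7268*(-75/4) = 136275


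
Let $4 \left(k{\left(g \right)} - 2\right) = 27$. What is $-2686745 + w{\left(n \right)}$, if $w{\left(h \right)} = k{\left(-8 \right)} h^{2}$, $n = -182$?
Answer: $-2396910$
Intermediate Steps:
$k{\left(g \right)} = \frac{35}{4}$ ($k{\left(g \right)} = 2 + \frac{1}{4} \cdot 27 = 2 + \frac{27}{4} = \frac{35}{4}$)
$w{\left(h \right)} = \frac{35 h^{2}}{4}$
$-2686745 + w{\left(n \right)} = -2686745 + \frac{35 \left(-182\right)^{2}}{4} = -2686745 + \frac{35}{4} \cdot 33124 = -2686745 + 289835 = -2396910$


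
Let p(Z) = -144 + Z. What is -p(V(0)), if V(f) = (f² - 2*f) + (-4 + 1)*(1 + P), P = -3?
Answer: 138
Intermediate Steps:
V(f) = 6 + f² - 2*f (V(f) = (f² - 2*f) + (-4 + 1)*(1 - 3) = (f² - 2*f) - 3*(-2) = (f² - 2*f) + 6 = 6 + f² - 2*f)
-p(V(0)) = -(-144 + (6 + 0² - 2*0)) = -(-144 + (6 + 0 + 0)) = -(-144 + 6) = -1*(-138) = 138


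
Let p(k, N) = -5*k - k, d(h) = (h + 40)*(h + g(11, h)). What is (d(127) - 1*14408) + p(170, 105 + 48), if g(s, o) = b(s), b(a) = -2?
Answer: 5447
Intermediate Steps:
g(s, o) = -2
d(h) = (-2 + h)*(40 + h) (d(h) = (h + 40)*(h - 2) = (40 + h)*(-2 + h) = (-2 + h)*(40 + h))
p(k, N) = -6*k
(d(127) - 1*14408) + p(170, 105 + 48) = ((-80 + 127² + 38*127) - 1*14408) - 6*170 = ((-80 + 16129 + 4826) - 14408) - 1020 = (20875 - 14408) - 1020 = 6467 - 1020 = 5447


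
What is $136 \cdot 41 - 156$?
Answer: $5420$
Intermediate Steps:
$136 \cdot 41 - 156 = 5576 - 156 = 5420$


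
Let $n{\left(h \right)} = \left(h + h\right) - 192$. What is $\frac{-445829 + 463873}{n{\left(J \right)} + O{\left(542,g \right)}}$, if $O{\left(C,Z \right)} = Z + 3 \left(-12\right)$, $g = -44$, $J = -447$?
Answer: $- \frac{9022}{583} \approx -15.475$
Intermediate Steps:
$O{\left(C,Z \right)} = -36 + Z$ ($O{\left(C,Z \right)} = Z - 36 = -36 + Z$)
$n{\left(h \right)} = -192 + 2 h$ ($n{\left(h \right)} = 2 h - 192 = -192 + 2 h$)
$\frac{-445829 + 463873}{n{\left(J \right)} + O{\left(542,g \right)}} = \frac{-445829 + 463873}{\left(-192 + 2 \left(-447\right)\right) - 80} = \frac{18044}{\left(-192 - 894\right) - 80} = \frac{18044}{-1086 - 80} = \frac{18044}{-1166} = 18044 \left(- \frac{1}{1166}\right) = - \frac{9022}{583}$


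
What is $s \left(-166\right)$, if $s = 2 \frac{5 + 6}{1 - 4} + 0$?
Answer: $\frac{3652}{3} \approx 1217.3$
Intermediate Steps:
$s = - \frac{22}{3}$ ($s = 2 \frac{11}{-3} + 0 = 2 \cdot 11 \left(- \frac{1}{3}\right) + 0 = 2 \left(- \frac{11}{3}\right) + 0 = - \frac{22}{3} + 0 = - \frac{22}{3} \approx -7.3333$)
$s \left(-166\right) = \left(- \frac{22}{3}\right) \left(-166\right) = \frac{3652}{3}$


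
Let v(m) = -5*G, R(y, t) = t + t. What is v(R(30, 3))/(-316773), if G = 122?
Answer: 10/5193 ≈ 0.0019257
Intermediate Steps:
R(y, t) = 2*t
v(m) = -610 (v(m) = -5*122 = -610)
v(R(30, 3))/(-316773) = -610/(-316773) = -610*(-1/316773) = 10/5193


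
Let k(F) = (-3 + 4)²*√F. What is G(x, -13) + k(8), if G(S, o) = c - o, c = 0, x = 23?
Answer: 13 + 2*√2 ≈ 15.828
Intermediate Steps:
k(F) = √F (k(F) = 1²*√F = 1*√F = √F)
G(S, o) = -o (G(S, o) = 0 - o = -o)
G(x, -13) + k(8) = -1*(-13) + √8 = 13 + 2*√2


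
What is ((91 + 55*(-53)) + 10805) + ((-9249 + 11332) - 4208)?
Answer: 5856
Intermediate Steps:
((91 + 55*(-53)) + 10805) + ((-9249 + 11332) - 4208) = ((91 - 2915) + 10805) + (2083 - 4208) = (-2824 + 10805) - 2125 = 7981 - 2125 = 5856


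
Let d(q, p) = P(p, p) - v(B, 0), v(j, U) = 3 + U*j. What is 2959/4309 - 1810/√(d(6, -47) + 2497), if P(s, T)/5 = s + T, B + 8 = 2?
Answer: 2959/4309 - 905*√506/506 ≈ -39.545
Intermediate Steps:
B = -6 (B = -8 + 2 = -6)
P(s, T) = 5*T + 5*s (P(s, T) = 5*(s + T) = 5*(T + s) = 5*T + 5*s)
d(q, p) = -3 + 10*p (d(q, p) = (5*p + 5*p) - (3 + 0*(-6)) = 10*p - (3 + 0) = 10*p - 1*3 = 10*p - 3 = -3 + 10*p)
2959/4309 - 1810/√(d(6, -47) + 2497) = 2959/4309 - 1810/√((-3 + 10*(-47)) + 2497) = 2959*(1/4309) - 1810/√((-3 - 470) + 2497) = 2959/4309 - 1810/√(-473 + 2497) = 2959/4309 - 1810*√506/1012 = 2959/4309 - 905*√506/506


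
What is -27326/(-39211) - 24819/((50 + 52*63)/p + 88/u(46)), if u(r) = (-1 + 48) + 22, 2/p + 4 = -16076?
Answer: 50487217337893/72349457990792 ≈ 0.69782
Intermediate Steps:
p = -1/8040 (p = 2/(-4 - 16076) = 2/(-16080) = 2*(-1/16080) = -1/8040 ≈ -0.00012438)
u(r) = 69 (u(r) = 47 + 22 = 69)
-27326/(-39211) - 24819/((50 + 52*63)/p + 88/u(46)) = -27326/(-39211) - 24819/((50 + 52*63)/(-1/8040) + 88/69) = -27326*(-1/39211) - 24819/((50 + 3276)*(-8040) + 88*(1/69)) = 27326/39211 - 24819/(3326*(-8040) + 88/69) = 27326/39211 - 24819/(-26741040 + 88/69) = 27326/39211 - 24819/(-1845131672/69) = 27326/39211 - 24819*(-69/1845131672) = 27326/39211 + 1712511/1845131672 = 50487217337893/72349457990792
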